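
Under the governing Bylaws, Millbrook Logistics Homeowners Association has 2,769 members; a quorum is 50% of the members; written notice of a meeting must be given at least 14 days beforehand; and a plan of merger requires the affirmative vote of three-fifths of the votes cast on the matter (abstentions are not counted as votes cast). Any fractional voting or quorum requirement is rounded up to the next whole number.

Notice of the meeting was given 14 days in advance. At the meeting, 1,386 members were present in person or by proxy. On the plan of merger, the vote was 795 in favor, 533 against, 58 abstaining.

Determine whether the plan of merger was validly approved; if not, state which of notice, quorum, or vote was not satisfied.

Invalid — vote requirement not satisfied.

Notice: 14 days given; 14 required. Satisfied.
Quorum: 50% of 2,769 = 1,384.50, rounded up to 1,385; 1,386 present. Satisfied.
Vote: requires three-fifths of the votes cast (1,386 − 58 abstaining = 1,328); 3/5 of 1328 = 796.80, rounded up to 797, so 797 needed; 795 in favor. Not satisfied.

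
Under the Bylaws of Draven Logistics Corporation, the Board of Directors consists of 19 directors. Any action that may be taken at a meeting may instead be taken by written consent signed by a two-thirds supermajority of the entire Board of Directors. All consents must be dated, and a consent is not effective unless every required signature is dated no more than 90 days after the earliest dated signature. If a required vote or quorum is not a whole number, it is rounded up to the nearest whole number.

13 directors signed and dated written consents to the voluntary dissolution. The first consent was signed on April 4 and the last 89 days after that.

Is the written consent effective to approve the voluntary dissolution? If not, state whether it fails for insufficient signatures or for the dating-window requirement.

Effective — both the signature and dating-window requirements are satisfied.

Signatures required: a two-thirds supermajority of 19 — 2/3 of 19 = 12.67, rounded up to 13, so 13 needed; 13 signed. Sufficient.
Dating window: the latest signature is 89 days after the earliest; the limit is 90 days. Within the window.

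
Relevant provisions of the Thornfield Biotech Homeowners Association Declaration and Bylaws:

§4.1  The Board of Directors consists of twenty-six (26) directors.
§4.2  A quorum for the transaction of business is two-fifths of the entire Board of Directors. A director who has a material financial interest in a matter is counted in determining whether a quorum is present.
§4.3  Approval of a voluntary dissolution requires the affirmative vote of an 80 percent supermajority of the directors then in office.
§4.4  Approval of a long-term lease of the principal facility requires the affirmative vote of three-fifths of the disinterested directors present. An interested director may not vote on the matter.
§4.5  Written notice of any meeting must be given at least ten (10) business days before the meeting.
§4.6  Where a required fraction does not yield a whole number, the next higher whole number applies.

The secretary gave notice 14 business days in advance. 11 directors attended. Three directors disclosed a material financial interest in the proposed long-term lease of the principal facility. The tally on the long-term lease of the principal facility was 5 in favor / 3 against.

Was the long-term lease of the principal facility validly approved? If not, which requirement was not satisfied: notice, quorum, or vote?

Valid — all requirements satisfied.

Notice: 14 business days given; 10 required (14 ≥ 10). Satisfied.
Quorum: 11 present (interested directors count toward quorum); quorum is 11. Satisfied.
Vote: the long-term lease of the principal facility requires three-fifths of the disinterested directors present (11 − 3 = 8). 3/5 of 8 = 4.80, rounded up to 5, so 5 affirmative votes are needed; 5 voted in favor. Satisfied.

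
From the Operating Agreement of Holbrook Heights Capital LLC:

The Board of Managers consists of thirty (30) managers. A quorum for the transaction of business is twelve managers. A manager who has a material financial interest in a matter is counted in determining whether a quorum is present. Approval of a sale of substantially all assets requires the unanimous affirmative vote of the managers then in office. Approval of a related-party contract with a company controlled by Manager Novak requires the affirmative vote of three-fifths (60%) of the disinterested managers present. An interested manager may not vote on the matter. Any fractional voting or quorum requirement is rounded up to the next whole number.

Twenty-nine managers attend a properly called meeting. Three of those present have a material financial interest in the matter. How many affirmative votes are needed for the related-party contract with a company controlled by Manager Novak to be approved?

16

The related-party contract with a company controlled by Manager Novak requires three-fifths of the disinterested managers present (29 − 3 = 26).
3/5 of 26 = 15.60, rounded up to 16.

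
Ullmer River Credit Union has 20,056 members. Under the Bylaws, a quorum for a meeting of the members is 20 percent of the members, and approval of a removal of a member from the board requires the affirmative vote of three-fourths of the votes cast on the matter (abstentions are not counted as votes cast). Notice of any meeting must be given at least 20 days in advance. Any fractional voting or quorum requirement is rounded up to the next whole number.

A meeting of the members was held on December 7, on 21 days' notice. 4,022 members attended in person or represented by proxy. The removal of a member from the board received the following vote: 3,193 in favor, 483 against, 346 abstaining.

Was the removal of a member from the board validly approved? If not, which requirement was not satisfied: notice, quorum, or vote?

Notice: 21 days given; 20 required. Satisfied.
Quorum: 20% of 20,056 = 4,011.20, rounded up to 4,012; 4,022 present. Satisfied.
Vote: requires three-fourths of the votes cast (4,022 − 346 abstaining = 3,676); 3/4 of 3676 = 2757, so 2,757 needed; 3,193 in favor. Satisfied.

Valid — all requirements satisfied.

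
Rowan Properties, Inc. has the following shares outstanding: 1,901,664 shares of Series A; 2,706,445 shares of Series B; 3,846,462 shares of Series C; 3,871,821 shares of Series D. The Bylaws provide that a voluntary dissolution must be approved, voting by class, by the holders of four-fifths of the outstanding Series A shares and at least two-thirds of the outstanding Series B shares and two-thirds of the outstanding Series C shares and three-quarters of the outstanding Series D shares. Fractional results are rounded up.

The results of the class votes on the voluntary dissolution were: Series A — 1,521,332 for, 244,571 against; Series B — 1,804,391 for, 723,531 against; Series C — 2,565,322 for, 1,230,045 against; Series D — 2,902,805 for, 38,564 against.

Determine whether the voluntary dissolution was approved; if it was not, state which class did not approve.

Series A: 4/5 of 1901664 = 1521331.20, rounded up to 1521332; 1,521,332 required, 1,521,332 in favor — approved.
Series B: 2/3 of 2706445 = 1804296.67, rounded up to 1804297; 1,804,297 required, 1,804,391 in favor — approved.
Series C: 2/3 of 3846462 = 2564308; 2,564,308 required, 2,565,322 in favor — approved.
Series D: 3/4 of 3871821 = 2903865.75, rounded up to 2903866; 2,903,866 required, 2,902,805 in favor — not approved.

Not approved — the Series D shares did not give the required vote.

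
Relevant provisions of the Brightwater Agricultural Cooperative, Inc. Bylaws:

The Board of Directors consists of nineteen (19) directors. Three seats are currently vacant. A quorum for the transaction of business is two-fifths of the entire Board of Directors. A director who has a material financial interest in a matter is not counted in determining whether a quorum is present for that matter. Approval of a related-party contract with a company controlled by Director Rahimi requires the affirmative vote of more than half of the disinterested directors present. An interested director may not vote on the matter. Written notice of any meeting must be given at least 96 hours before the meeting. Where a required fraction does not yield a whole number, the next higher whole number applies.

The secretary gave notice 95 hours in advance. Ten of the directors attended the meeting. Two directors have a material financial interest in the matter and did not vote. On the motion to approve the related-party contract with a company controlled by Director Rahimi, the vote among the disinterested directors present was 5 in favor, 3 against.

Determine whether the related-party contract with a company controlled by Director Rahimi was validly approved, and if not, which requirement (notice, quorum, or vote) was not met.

Notice: 95 hours given; 96 required (95 < 96). Not satisfied.
Quorum: 10 present, but the 2 interested directors do not count, leaving 8. Quorum is 8. Satisfied.
Vote: the related-party contract with a company controlled by Director Rahimi requires a majority of the disinterested directors present (10 − 2 = 8). A majority of 8 is 5, so 5 affirmative votes are needed; 5 voted in favor. Satisfied.

Invalid — notice requirement not satisfied.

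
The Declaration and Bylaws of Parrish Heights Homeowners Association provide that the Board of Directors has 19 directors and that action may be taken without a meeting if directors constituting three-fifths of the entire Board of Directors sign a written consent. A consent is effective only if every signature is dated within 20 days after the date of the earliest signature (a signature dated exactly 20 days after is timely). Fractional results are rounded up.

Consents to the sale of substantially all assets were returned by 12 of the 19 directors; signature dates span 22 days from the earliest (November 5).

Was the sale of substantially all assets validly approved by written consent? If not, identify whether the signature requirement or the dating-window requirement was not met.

Not effective — dating-window requirement not satisfied.

Signatures required: three-fifths of 19 — 3/5 of 19 = 11.40, rounded up to 12, so 12 needed; 12 signed. Sufficient.
Dating window: the latest signature is 22 days after the earliest; the limit is 20 days. Outside the window.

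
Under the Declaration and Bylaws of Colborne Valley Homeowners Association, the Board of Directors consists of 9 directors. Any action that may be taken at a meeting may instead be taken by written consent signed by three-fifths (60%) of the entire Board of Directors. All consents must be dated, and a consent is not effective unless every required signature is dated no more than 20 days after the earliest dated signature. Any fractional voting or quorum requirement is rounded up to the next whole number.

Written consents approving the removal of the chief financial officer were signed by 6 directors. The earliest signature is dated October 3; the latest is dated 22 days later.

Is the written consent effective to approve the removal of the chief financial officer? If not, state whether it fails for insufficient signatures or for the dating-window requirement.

Not effective — dating-window requirement not satisfied.

Signatures required: three-fifths (60%) of 9 — 3/5 of 9 = 5.40, rounded up to 6, so 6 needed; 6 signed. Sufficient.
Dating window: the latest signature is 22 days after the earliest; the limit is 20 days. Outside the window.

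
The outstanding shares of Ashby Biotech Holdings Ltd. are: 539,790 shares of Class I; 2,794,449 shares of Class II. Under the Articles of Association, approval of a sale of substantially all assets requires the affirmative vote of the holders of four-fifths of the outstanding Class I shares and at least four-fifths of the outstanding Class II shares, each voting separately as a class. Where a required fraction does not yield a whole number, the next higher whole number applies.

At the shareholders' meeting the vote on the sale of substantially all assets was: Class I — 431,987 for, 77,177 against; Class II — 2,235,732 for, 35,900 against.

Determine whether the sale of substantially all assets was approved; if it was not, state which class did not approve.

Class I: 4/5 of 539790 = 431832; 431,832 required, 431,987 in favor — approved.
Class II: 4/5 of 2794449 = 2235559.20, rounded up to 2235560; 2,235,560 required, 2,235,732 in favor — approved.

Approved — every class gave the required vote.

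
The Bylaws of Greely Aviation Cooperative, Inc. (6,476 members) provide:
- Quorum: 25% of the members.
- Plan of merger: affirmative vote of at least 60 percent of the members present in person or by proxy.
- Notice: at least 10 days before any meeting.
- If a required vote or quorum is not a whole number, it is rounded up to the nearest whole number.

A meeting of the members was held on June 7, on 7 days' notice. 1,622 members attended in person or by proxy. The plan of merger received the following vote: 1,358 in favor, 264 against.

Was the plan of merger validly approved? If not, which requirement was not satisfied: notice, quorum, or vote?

Notice: 7 days given; 10 required. Not satisfied.
Quorum: 25% of 6,476 = 1,619; 1,622 present. Satisfied.
Vote: requires three-fifths of those present (1,622); 3/5 of 1622 = 973.20, rounded up to 974, so 974 needed; 1,358 in favor. Satisfied.

Invalid — notice requirement not satisfied.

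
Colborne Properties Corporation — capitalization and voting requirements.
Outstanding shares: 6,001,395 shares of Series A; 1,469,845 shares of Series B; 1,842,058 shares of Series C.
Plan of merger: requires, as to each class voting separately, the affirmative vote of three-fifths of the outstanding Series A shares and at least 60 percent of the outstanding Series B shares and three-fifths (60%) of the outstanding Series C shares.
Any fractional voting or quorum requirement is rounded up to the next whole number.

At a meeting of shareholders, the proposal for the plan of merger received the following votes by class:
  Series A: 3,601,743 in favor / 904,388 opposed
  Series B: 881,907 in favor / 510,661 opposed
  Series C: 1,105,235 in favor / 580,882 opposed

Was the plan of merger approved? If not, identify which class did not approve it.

Series A: 3/5 of 6001395 = 3600837; 3,600,837 required, 3,601,743 in favor — approved.
Series B: 3/5 of 1469845 = 881907; 881,907 required, 881,907 in favor — approved.
Series C: 3/5 of 1842058 = 1105234.80, rounded up to 1105235; 1,105,235 required, 1,105,235 in favor — approved.

Approved — every class gave the required vote.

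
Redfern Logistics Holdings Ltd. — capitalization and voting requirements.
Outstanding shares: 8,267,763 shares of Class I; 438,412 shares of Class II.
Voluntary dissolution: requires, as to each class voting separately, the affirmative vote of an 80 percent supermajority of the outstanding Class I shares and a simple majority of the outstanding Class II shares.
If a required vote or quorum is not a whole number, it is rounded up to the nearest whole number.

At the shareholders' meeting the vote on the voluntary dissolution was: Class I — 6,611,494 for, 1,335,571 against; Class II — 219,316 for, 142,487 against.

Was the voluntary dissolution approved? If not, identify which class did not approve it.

Class I: 4/5 of 8267763 = 6614210.40, rounded up to 6614211; 6,614,211 required, 6,611,494 in favor — not approved.
Class II: a majority of 438412 is 219207; 219,207 required, 219,316 in favor — approved.

Not approved — the Class I shares did not give the required vote.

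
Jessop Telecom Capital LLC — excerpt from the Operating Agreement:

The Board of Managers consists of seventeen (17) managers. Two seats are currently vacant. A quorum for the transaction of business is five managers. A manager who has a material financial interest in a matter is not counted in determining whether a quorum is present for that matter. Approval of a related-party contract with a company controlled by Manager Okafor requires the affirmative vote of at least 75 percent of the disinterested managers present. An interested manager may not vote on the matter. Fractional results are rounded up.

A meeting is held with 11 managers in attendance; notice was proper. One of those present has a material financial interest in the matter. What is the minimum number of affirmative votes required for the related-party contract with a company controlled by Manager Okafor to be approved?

8

The related-party contract with a company controlled by Manager Okafor requires three-fourths of the disinterested managers present (11 − 1 = 10).
3/4 of 10 = 7.50, rounded up to 8.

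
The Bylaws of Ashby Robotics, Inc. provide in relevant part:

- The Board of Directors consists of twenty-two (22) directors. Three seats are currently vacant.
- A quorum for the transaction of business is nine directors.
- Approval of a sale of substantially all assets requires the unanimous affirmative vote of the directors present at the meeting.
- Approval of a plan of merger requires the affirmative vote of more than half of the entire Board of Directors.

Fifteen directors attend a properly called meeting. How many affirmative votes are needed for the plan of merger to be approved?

12

The plan of merger requires a majority of the entire Board of Directors (22).
A majority of 22 is 12.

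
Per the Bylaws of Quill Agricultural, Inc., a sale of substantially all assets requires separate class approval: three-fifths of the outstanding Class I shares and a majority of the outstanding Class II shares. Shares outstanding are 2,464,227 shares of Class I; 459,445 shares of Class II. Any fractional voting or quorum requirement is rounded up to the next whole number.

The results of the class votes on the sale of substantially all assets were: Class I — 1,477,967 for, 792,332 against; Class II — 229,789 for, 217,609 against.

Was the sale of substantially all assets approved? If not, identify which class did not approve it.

Not approved — the Class I shares did not give the required vote.

Class I: 3/5 of 2464227 = 1478536.20, rounded up to 1478537; 1,478,537 required, 1,477,967 in favor — not approved.
Class II: a majority of 459445 is 229723; 229,723 required, 229,789 in favor — approved.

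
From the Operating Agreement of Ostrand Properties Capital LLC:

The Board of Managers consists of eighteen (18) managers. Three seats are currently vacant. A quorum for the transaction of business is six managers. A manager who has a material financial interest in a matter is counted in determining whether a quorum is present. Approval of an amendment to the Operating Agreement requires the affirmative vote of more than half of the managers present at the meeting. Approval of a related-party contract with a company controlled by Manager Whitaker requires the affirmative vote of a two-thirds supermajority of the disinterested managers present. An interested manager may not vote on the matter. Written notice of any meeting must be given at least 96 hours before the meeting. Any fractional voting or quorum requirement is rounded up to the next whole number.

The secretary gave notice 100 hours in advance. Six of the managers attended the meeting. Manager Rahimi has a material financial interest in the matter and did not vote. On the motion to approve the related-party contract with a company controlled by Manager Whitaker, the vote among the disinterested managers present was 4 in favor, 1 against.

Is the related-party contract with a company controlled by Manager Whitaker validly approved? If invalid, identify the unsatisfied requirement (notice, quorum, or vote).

Notice: 100 hours given; 96 required (100 ≥ 96). Satisfied.
Quorum: 6 present (interested managers count toward quorum); quorum is 6. Satisfied.
Vote: the related-party contract with a company controlled by Manager Whitaker requires two-thirds of the disinterested managers present (6 − 1 = 5). 2/3 of 5 = 3.33, rounded up to 4, so 4 affirmative votes are needed; 4 voted in favor. Satisfied.

Valid — all requirements satisfied.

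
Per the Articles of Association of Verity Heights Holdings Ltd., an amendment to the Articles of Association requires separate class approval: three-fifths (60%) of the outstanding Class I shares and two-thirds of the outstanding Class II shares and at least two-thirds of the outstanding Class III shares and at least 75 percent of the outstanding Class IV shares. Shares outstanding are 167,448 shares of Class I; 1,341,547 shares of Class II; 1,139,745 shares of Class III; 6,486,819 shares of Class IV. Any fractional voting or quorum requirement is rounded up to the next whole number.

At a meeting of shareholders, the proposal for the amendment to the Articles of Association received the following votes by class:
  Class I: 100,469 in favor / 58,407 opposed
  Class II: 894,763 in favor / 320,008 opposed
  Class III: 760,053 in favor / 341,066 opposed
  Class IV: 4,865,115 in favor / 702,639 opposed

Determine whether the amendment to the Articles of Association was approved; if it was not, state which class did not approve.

Approved — every class gave the required vote.

Class I: 3/5 of 167448 = 100468.80, rounded up to 100469; 100,469 required, 100,469 in favor — approved.
Class II: 2/3 of 1341547 = 894364.67, rounded up to 894365; 894,365 required, 894,763 in favor — approved.
Class III: 2/3 of 1139745 = 759830; 759,830 required, 760,053 in favor — approved.
Class IV: 3/4 of 6486819 = 4865114.25, rounded up to 4865115; 4,865,115 required, 4,865,115 in favor — approved.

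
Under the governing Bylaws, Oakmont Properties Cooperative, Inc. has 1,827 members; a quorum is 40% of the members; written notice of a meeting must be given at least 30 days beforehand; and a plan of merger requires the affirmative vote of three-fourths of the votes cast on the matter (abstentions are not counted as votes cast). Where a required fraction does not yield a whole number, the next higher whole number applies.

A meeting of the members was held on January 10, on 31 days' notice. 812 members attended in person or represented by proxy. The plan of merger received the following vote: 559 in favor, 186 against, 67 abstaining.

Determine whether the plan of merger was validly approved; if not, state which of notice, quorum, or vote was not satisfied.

Valid — all requirements satisfied.

Notice: 31 days given; 30 required. Satisfied.
Quorum: 40% of 1,827 = 730.80, rounded up to 731; 812 present. Satisfied.
Vote: requires three-fourths of the votes cast (812 − 67 abstaining = 745); 3/4 of 745 = 558.75, rounded up to 559, so 559 needed; 559 in favor. Satisfied.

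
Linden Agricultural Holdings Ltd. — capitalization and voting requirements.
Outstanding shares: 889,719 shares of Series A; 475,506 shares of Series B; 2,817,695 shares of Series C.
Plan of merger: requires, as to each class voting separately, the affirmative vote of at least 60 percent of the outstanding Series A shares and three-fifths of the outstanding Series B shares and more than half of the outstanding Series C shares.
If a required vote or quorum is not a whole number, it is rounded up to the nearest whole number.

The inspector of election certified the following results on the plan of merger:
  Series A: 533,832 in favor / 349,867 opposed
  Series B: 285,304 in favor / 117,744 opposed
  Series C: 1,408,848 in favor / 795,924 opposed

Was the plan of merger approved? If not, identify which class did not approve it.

Approved — every class gave the required vote.

Series A: 3/5 of 889719 = 533831.40, rounded up to 533832; 533,832 required, 533,832 in favor — approved.
Series B: 3/5 of 475506 = 285303.60, rounded up to 285304; 285,304 required, 285,304 in favor — approved.
Series C: a majority of 2817695 is 1408848; 1,408,848 required, 1,408,848 in favor — approved.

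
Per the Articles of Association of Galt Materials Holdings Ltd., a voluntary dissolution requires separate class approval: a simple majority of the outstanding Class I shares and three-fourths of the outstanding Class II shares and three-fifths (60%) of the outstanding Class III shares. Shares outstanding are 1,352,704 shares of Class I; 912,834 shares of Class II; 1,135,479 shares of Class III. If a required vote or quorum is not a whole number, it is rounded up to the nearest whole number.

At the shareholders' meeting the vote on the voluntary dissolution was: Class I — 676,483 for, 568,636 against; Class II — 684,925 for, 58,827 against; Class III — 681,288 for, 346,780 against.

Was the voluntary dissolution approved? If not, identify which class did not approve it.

Approved — every class gave the required vote.

Class I: a majority of 1352704 is 676353; 676,353 required, 676,483 in favor — approved.
Class II: 3/4 of 912834 = 684625.50, rounded up to 684626; 684,626 required, 684,925 in favor — approved.
Class III: 3/5 of 1135479 = 681287.40, rounded up to 681288; 681,288 required, 681,288 in favor — approved.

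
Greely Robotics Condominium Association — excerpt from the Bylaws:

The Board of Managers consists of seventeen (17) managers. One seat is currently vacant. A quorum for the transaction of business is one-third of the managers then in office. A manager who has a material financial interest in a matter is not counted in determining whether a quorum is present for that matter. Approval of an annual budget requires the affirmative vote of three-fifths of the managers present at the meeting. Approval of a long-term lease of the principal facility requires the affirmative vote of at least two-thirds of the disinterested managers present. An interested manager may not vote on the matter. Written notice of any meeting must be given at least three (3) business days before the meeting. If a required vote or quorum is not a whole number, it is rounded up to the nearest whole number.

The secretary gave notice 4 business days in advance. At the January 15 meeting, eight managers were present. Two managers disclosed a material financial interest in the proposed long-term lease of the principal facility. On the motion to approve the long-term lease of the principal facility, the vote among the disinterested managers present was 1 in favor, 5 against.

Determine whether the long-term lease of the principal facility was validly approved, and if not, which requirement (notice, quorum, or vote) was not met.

Notice: 4 business days given; 3 required (4 ≥ 3). Satisfied.
Quorum: 8 present, but the 2 interested managers do not count, leaving 6. Quorum is 6. Satisfied.
Vote: the long-term lease of the principal facility requires two-thirds of the disinterested managers present (8 − 2 = 6). 2/3 of 6 = 4, so 4 affirmative votes are needed; 1 voted in favor. Not satisfied.

Invalid — vote requirement not satisfied.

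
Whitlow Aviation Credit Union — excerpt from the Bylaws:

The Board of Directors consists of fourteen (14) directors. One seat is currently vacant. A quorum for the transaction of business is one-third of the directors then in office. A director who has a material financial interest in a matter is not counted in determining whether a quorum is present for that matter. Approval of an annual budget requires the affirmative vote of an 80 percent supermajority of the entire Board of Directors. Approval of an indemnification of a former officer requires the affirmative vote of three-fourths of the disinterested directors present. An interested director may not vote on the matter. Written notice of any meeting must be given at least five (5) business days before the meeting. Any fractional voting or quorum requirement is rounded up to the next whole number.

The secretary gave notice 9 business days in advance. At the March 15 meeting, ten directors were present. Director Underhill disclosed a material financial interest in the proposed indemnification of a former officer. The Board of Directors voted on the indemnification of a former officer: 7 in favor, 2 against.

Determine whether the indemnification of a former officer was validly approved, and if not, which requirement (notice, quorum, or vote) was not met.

Valid — all requirements satisfied.

Notice: 9 business days given; 5 required (9 ≥ 5). Satisfied.
Quorum: 10 present, but the 1 interested director does not count, leaving 9. Quorum is 5. Satisfied.
Vote: the indemnification of a former officer requires three-fourths of the disinterested directors present (10 − 1 = 9). 3/4 of 9 = 6.75, rounded up to 7, so 7 affirmative votes are needed; 7 voted in favor. Satisfied.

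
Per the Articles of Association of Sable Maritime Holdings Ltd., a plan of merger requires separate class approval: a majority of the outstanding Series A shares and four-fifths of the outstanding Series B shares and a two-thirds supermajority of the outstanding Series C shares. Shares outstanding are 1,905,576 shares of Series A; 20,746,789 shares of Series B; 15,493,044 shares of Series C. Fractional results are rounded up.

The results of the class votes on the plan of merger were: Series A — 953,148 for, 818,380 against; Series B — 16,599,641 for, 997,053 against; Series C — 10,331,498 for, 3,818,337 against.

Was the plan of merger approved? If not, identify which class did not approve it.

Approved — every class gave the required vote.

Series A: a majority of 1905576 is 952789; 952,789 required, 953,148 in favor — approved.
Series B: 4/5 of 20746789 = 16597431.20, rounded up to 16597432; 16,597,432 required, 16,599,641 in favor — approved.
Series C: 2/3 of 15493044 = 10328696; 10,328,696 required, 10,331,498 in favor — approved.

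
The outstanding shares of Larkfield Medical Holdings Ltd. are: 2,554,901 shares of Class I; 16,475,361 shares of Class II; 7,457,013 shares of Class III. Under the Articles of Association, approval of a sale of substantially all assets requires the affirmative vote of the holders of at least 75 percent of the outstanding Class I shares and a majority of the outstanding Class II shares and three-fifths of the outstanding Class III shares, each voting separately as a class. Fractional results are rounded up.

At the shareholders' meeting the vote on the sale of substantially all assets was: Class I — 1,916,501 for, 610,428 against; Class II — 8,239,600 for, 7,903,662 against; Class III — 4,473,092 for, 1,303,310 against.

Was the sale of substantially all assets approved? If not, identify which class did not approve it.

Class I: 3/4 of 2554901 = 1916175.75, rounded up to 1916176; 1,916,176 required, 1,916,501 in favor — approved.
Class II: a majority of 16475361 is 8237681; 8,237,681 required, 8,239,600 in favor — approved.
Class III: 3/5 of 7457013 = 4474207.80, rounded up to 4474208; 4,474,208 required, 4,473,092 in favor — not approved.

Not approved — the Class III shares did not give the required vote.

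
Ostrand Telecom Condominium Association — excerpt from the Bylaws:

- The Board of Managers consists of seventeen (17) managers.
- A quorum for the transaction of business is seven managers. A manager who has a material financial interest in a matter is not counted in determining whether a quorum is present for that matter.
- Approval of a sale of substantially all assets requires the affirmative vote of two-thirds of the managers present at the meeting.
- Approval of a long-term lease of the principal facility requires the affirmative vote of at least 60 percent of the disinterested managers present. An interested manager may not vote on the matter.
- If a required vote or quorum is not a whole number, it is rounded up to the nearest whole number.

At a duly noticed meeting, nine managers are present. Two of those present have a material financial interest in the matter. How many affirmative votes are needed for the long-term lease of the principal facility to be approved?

The long-term lease of the principal facility requires three-fifths of the disinterested managers present (9 − 2 = 7).
3/5 of 7 = 4.20, rounded up to 5.

5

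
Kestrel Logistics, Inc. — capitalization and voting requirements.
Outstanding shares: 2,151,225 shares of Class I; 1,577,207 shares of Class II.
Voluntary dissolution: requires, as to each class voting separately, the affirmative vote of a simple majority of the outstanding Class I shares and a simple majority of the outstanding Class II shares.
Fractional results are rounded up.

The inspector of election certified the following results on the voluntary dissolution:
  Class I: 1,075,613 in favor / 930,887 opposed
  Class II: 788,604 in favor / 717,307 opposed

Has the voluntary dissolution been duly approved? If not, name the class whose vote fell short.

Class I: a majority of 2151225 is 1075613; 1,075,613 required, 1,075,613 in favor — approved.
Class II: a majority of 1577207 is 788604; 788,604 required, 788,604 in favor — approved.

Approved — every class gave the required vote.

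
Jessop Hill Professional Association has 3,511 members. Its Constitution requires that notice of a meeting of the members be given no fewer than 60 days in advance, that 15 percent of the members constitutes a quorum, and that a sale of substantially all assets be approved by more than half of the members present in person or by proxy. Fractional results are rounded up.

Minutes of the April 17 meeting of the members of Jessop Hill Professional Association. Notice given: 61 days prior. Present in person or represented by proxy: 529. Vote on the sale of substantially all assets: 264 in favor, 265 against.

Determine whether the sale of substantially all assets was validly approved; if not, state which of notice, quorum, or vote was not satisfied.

Invalid — vote requirement not satisfied.

Notice: 61 days given; 60 required. Satisfied.
Quorum: 15% of 3,511 = 526.65, rounded up to 527; 529 present. Satisfied.
Vote: requires a majority of those present (529); a majority of 529 is 265, so 265 needed; 264 in favor. Not satisfied.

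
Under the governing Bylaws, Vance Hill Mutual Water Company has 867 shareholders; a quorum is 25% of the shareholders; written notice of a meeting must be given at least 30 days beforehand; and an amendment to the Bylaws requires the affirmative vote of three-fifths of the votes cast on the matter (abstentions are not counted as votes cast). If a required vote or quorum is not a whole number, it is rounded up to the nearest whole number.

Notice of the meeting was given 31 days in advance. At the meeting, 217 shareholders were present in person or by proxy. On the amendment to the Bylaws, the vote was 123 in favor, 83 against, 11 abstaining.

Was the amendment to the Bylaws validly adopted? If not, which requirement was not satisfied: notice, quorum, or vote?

Notice: 31 days given; 30 required. Satisfied.
Quorum: 25% of 867 = 216.75, rounded up to 217; 217 present. Satisfied.
Vote: requires three-fifths of the votes cast (217 − 11 abstaining = 206); 3/5 of 206 = 123.60, rounded up to 124, so 124 needed; 123 in favor. Not satisfied.

Invalid — vote requirement not satisfied.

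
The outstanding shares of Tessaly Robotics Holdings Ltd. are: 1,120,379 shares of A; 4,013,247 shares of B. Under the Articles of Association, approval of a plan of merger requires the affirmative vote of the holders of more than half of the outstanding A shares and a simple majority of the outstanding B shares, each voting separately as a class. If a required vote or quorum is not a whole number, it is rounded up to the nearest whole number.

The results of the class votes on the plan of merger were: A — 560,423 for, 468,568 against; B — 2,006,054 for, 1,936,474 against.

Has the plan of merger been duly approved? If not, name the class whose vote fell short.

Not approved — the B shares did not give the required vote.

A: a majority of 1120379 is 560190; 560,190 required, 560,423 in favor — approved.
B: a majority of 4013247 is 2006624; 2,006,624 required, 2,006,054 in favor — not approved.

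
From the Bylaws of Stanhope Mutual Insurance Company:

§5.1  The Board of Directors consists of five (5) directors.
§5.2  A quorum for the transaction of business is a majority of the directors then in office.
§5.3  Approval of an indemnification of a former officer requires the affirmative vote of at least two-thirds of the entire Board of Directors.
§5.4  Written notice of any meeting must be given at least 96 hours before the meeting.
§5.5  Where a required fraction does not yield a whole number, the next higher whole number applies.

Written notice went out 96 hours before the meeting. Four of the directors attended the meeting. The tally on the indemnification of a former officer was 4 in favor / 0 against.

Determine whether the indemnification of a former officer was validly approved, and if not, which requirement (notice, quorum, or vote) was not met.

Notice: 96 hours given; 96 required (96 ≥ 96). Satisfied.
Quorum: 4 present; quorum is 3. Satisfied.
Vote: the indemnification of a former officer requires two-thirds of the entire Board of Directors (5). 2/3 of 5 = 3.33, rounded up to 4, so 4 affirmative votes are needed; 4 voted in favor. Satisfied.

Valid — all requirements satisfied.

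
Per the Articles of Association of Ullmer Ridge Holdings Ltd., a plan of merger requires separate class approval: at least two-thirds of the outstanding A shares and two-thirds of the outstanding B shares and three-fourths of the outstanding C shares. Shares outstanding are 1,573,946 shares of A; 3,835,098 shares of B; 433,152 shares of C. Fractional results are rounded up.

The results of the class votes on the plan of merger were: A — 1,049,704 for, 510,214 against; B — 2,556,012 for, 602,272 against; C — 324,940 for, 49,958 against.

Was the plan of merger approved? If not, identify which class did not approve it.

A: 2/3 of 1573946 = 1049297.33, rounded up to 1049298; 1,049,298 required, 1,049,704 in favor — approved.
B: 2/3 of 3835098 = 2556732; 2,556,732 required, 2,556,012 in favor — not approved.
C: 3/4 of 433152 = 324864; 324,864 required, 324,940 in favor — approved.

Not approved — the B shares did not give the required vote.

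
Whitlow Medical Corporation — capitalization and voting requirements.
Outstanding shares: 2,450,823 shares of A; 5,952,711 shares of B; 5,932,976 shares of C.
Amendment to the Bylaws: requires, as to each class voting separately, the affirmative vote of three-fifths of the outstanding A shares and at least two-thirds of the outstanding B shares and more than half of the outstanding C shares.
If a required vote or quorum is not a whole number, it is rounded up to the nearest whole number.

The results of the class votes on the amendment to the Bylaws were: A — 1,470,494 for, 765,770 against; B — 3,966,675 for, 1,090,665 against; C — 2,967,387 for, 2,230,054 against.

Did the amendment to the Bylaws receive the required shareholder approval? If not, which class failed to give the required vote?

A: 3/5 of 2450823 = 1470493.80, rounded up to 1470494; 1,470,494 required, 1,470,494 in favor — approved.
B: 2/3 of 5952711 = 3968474; 3,968,474 required, 3,966,675 in favor — not approved.
C: a majority of 5932976 is 2966489; 2,966,489 required, 2,967,387 in favor — approved.

Not approved — the B shares did not give the required vote.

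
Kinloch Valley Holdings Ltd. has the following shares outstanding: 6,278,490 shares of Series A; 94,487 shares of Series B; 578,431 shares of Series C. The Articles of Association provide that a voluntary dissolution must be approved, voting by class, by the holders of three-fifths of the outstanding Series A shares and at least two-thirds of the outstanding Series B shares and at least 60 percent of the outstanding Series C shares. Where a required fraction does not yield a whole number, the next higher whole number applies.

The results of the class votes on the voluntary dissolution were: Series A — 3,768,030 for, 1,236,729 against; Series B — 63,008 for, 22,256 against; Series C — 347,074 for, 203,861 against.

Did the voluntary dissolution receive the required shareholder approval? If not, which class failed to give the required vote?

Series A: 3/5 of 6278490 = 3767094; 3,767,094 required, 3,768,030 in favor — approved.
Series B: 2/3 of 94487 = 62991.33, rounded up to 62992; 62,992 required, 63,008 in favor — approved.
Series C: 3/5 of 578431 = 347058.60, rounded up to 347059; 347,059 required, 347,074 in favor — approved.

Approved — every class gave the required vote.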